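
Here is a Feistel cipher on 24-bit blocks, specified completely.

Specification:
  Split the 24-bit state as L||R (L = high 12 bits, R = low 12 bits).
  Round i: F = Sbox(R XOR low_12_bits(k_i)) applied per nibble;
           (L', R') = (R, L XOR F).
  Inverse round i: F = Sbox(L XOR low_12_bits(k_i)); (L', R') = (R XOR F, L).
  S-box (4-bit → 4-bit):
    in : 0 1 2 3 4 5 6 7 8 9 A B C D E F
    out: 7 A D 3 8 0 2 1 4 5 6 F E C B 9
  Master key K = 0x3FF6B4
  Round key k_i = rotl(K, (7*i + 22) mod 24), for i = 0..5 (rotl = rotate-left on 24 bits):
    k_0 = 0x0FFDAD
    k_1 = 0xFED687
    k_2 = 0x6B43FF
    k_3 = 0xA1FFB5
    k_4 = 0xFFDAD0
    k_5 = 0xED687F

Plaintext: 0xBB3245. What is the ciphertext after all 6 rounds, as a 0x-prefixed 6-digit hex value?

0xFEEF83

s_0 = plaintext = 0xBB3245
s_1 = Round(s_0, k_0) = 0x245207
s_2 = Round(s_1, k_1) = 0x207A02
s_3 = Round(s_2, k_2) = 0xA0279B
s_4 = Round(s_3, k_3) = 0x79BED9
s_5 = Round(s_4, k_4) = 0xED9FEE
s_6 = Round(s_5, k_5) = 0xFEEF83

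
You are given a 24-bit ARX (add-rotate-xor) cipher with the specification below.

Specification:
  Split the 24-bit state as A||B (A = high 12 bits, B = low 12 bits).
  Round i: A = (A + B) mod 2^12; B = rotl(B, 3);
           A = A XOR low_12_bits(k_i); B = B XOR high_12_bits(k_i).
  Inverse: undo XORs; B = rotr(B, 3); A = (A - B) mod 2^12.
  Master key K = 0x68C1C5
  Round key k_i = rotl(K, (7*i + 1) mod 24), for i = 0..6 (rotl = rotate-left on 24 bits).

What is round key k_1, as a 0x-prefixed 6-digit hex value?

K = 0x68C1C5
k_0 = rotl(K, (7*0+1) mod 24) = rotl(K, 1) = 0xD1838A
k_1 = rotl(K, (7*1+1) mod 24) = rotl(K, 8) = 0xC1C568

0xC1C568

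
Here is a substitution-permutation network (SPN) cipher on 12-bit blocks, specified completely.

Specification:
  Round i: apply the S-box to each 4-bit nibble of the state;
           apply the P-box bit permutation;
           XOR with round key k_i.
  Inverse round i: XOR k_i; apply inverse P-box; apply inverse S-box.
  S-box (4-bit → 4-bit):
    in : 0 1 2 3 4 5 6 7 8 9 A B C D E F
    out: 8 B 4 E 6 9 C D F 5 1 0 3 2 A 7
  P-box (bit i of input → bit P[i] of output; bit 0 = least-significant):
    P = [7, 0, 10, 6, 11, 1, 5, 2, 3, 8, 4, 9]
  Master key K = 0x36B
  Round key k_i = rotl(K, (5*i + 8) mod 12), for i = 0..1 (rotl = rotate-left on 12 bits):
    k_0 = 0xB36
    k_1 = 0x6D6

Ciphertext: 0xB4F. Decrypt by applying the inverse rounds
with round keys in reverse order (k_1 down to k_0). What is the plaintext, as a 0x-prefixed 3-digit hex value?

0x9BF

s_0 = ciphertext = 0xB4F
s_1 = InvRound(s_0, k_1) = 0xFAF
s_2 = InvRound(s_1, k_0) = 0x9BF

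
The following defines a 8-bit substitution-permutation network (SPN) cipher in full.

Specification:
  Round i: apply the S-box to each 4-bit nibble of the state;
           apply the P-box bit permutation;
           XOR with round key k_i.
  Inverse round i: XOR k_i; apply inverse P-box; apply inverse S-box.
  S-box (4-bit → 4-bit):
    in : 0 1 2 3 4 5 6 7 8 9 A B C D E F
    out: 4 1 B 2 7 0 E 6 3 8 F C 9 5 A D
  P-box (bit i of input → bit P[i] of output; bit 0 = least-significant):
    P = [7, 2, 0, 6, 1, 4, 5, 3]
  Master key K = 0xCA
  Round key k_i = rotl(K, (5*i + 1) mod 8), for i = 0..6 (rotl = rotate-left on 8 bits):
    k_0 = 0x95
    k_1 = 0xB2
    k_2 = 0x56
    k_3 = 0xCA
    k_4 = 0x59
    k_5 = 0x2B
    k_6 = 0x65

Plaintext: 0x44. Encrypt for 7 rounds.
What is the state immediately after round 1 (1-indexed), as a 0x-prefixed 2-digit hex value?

s_0 = plaintext = 0x44
s_1 = Round(s_0, k_0) = 0x22
s_2 = Round(s_1, k_1) = 0x6C
s_3 = Round(s_2, k_2) = 0xAE
s_4 = Round(s_3, k_3) = 0xB4
s_5 = Round(s_4, k_4) = 0xF4
s_6 = Round(s_5, k_5) = 0x84
s_7 = Round(s_6, k_6) = 0xF2

0x22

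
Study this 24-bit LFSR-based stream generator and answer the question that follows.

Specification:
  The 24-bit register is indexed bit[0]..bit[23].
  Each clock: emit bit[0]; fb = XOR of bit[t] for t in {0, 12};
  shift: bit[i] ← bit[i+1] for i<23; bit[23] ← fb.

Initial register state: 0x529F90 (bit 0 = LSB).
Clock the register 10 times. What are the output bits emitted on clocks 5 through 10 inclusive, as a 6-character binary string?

reg_0 = 0x529F90
clock 1: out=0, reg = 0xA94FC8
clock 2: out=0, reg = 0x54A7E4
clock 3: out=0, reg = 0x2A53F2
clock 4: out=0, reg = 0x9529F9
clock 5: out=1, reg = 0xCA94FC
clock 6: out=0, reg = 0xE54A7E
clock 7: out=0, reg = 0x72A53F
clock 8: out=1, reg = 0xB9529F
clock 9: out=1, reg = 0x5CA94F
clock 10: out=1, reg = 0xAE54A7

100111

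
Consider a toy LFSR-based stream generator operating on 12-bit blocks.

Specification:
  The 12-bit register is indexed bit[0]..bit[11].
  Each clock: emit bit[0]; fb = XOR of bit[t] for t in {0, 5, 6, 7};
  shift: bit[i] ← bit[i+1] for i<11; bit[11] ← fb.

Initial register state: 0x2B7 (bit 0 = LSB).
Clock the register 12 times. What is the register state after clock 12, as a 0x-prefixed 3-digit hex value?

reg_0 = 0x2B7
clock 1: out=1, reg = 0x95B
clock 2: out=1, reg = 0x4AD
clock 3: out=1, reg = 0xA56
clock 4: out=0, reg = 0xD2B
clock 5: out=1, reg = 0x695
clock 6: out=1, reg = 0x34A
clock 7: out=0, reg = 0x9A5
clock 8: out=1, reg = 0xCD2
clock 9: out=0, reg = 0x669
clock 10: out=1, reg = 0xB34
clock 11: out=0, reg = 0xD9A
clock 12: out=0, reg = 0xECD

0xECD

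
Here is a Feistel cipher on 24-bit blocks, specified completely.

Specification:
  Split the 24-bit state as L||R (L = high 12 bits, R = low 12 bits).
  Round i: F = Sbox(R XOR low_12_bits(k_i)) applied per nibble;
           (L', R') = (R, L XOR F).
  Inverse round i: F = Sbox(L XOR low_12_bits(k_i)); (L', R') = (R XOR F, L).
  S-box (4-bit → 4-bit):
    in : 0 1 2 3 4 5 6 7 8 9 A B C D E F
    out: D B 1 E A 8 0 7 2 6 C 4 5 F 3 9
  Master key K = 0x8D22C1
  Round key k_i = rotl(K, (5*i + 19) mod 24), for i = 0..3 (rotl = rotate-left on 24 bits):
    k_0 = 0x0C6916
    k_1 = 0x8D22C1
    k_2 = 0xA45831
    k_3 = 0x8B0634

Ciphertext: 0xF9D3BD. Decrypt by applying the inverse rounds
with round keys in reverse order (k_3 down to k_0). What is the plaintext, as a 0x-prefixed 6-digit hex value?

s_0 = ciphertext = 0xF9D3BD
s_1 = InvRound(s_0, k_3) = 0x57BF9D
s_2 = InvRound(s_1, k_2) = 0x03157B
s_3 = InvRound(s_2, k_1) = 0x4E6031
s_4 = InvRound(s_3, k_0) = 0xFAC4E6

0xFAC4E6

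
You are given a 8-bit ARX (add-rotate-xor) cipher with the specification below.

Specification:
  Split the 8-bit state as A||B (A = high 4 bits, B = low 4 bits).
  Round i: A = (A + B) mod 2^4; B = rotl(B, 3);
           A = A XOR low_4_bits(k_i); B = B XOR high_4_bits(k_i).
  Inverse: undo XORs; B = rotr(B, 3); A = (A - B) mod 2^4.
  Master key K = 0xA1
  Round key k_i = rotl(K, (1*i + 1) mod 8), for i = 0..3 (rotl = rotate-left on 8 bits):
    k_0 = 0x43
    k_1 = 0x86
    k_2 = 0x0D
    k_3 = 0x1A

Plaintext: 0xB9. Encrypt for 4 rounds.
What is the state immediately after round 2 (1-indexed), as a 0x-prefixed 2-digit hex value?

0x9C

s_0 = plaintext = 0xB9
s_1 = Round(s_0, k_0) = 0x78
s_2 = Round(s_1, k_1) = 0x9C
s_3 = Round(s_2, k_2) = 0x86
s_4 = Round(s_3, k_3) = 0x42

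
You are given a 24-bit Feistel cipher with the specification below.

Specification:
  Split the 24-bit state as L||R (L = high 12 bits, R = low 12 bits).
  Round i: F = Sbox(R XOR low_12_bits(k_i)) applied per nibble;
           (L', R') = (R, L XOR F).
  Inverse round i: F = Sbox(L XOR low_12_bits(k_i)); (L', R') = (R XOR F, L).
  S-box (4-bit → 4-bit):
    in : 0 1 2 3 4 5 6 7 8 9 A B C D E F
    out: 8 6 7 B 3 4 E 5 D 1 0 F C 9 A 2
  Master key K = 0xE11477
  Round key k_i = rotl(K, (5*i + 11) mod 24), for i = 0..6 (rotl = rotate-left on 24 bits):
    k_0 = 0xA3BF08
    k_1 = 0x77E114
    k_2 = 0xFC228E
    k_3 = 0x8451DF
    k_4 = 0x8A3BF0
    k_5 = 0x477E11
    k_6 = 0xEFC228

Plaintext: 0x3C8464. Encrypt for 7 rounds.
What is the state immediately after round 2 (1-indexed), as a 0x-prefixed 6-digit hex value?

0xC24DDC

s_0 = plaintext = 0x3C8464
s_1 = Round(s_0, k_0) = 0x464C24
s_2 = Round(s_1, k_1) = 0xC24DDC
s_3 = Round(s_2, k_2) = 0xDDCE63
s_4 = Round(s_3, k_3) = 0xE63F20
s_5 = Round(s_4, k_4) = 0xF20DFB
s_6 = Round(s_5, k_5) = 0xDFB480
s_7 = Round(s_6, k_6) = 0x4803F6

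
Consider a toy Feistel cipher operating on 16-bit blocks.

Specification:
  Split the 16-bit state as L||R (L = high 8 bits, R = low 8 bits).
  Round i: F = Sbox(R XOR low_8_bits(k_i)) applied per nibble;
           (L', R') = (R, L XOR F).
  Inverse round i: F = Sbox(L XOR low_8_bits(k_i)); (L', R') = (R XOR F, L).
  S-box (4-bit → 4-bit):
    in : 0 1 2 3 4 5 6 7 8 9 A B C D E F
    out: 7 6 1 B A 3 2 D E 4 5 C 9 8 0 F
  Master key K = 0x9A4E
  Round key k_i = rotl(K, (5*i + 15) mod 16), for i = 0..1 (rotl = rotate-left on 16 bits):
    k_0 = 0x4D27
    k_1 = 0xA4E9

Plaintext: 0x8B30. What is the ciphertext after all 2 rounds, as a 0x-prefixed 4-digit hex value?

s_0 = plaintext = 0x8B30
s_1 = Round(s_0, k_0) = 0x30E6
s_2 = Round(s_1, k_1) = 0xE64F

0xE64F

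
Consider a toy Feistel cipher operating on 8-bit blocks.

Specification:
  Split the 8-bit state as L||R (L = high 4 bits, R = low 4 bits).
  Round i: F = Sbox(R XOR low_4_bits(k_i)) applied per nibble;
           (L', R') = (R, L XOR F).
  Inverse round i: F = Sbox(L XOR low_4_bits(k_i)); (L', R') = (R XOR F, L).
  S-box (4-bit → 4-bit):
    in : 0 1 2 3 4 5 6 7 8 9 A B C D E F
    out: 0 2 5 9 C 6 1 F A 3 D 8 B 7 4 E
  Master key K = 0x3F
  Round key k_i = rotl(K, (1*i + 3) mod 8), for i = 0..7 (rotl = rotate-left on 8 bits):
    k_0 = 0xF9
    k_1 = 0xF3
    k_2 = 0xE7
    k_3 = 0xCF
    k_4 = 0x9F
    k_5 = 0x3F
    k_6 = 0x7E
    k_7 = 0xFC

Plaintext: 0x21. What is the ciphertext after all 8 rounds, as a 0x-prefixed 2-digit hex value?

0x10

s_0 = plaintext = 0x21
s_1 = Round(s_0, k_0) = 0x18
s_2 = Round(s_1, k_1) = 0x89
s_3 = Round(s_2, k_2) = 0x9C
s_4 = Round(s_3, k_3) = 0xC0
s_5 = Round(s_4, k_4) = 0x02
s_6 = Round(s_5, k_5) = 0x27
s_7 = Round(s_6, k_6) = 0x71
s_8 = Round(s_7, k_7) = 0x10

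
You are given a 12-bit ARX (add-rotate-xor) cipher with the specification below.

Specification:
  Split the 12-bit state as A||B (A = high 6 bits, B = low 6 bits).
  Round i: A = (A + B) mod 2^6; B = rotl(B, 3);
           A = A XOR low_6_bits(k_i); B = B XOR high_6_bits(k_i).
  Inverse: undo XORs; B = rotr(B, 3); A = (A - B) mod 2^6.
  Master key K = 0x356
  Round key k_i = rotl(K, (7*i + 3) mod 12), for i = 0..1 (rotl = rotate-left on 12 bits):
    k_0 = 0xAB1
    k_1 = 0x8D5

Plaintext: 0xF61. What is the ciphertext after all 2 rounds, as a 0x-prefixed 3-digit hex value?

s_0 = plaintext = 0xF61
s_1 = Round(s_0, k_0) = 0xBE6
s_2 = Round(s_1, k_1) = 0x017

0x017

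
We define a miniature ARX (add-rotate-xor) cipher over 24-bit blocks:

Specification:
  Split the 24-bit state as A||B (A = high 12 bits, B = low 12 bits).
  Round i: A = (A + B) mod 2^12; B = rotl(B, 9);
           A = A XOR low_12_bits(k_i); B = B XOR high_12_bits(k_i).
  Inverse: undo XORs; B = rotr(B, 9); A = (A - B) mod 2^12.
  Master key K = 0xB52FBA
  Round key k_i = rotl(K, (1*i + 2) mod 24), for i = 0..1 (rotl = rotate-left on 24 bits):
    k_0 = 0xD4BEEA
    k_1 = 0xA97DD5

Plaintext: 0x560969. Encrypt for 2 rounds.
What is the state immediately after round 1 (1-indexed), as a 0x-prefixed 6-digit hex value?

0x023E66

s_0 = plaintext = 0x560969
s_1 = Round(s_0, k_0) = 0x023E66
s_2 = Round(s_1, k_1) = 0x35C75B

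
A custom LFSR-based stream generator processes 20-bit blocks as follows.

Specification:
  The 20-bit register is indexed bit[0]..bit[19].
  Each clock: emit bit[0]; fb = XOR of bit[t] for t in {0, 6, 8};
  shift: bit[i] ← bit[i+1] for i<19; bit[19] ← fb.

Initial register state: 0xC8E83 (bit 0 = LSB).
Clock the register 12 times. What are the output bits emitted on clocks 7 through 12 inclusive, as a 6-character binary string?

reg_0 = 0xC8E83
clock 1: out=1, reg = 0xE4741
clock 2: out=1, reg = 0xF23A0
clock 3: out=0, reg = 0xF91D0
clock 4: out=0, reg = 0x7C8E8
clock 5: out=0, reg = 0xBE474
clock 6: out=0, reg = 0xDF23A
clock 7: out=0, reg = 0x6F91D
clock 8: out=1, reg = 0x37C8E
clock 9: out=0, reg = 0x1BE47
clock 10: out=1, reg = 0x0DF23
clock 11: out=1, reg = 0x06F91
clock 12: out=1, reg = 0x037C8

010111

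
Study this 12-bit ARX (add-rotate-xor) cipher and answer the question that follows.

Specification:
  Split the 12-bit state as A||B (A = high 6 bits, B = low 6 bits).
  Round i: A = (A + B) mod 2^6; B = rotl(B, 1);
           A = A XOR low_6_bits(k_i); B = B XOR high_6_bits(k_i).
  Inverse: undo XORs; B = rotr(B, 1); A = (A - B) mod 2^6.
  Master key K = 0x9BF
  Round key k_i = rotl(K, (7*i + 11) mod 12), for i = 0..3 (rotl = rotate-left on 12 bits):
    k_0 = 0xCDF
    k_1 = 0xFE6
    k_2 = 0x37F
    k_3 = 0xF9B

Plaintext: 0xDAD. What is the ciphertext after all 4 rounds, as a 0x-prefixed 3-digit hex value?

0x11E

s_0 = plaintext = 0xDAD
s_1 = Round(s_0, k_0) = 0xF28
s_2 = Round(s_1, k_1) = 0x0AE
s_3 = Round(s_2, k_2) = 0x3D0
s_4 = Round(s_3, k_3) = 0x11E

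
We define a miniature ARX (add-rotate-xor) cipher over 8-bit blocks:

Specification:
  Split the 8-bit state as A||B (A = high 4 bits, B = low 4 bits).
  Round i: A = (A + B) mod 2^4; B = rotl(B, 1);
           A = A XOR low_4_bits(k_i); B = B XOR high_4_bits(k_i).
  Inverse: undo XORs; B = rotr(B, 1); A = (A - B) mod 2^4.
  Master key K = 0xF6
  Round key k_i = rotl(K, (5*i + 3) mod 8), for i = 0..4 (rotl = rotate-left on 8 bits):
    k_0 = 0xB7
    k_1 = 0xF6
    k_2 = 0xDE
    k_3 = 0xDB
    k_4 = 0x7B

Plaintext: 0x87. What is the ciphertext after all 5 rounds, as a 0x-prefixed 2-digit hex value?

s_0 = plaintext = 0x87
s_1 = Round(s_0, k_0) = 0x85
s_2 = Round(s_1, k_1) = 0xB5
s_3 = Round(s_2, k_2) = 0xE7
s_4 = Round(s_3, k_3) = 0xE3
s_5 = Round(s_4, k_4) = 0xA1

0xA1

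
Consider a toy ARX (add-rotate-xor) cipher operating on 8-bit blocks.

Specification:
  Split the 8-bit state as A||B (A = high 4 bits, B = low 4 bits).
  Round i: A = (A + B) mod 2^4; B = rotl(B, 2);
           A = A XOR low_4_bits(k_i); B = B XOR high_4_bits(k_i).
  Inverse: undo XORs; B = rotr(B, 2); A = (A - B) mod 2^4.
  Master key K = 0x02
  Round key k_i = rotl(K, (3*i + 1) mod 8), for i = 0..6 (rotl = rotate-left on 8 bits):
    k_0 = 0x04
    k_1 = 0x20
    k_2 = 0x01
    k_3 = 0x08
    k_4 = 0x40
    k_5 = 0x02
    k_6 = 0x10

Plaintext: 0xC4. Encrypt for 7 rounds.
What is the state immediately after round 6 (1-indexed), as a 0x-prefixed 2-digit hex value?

0xC7

s_0 = plaintext = 0xC4
s_1 = Round(s_0, k_0) = 0x41
s_2 = Round(s_1, k_1) = 0x56
s_3 = Round(s_2, k_2) = 0xA9
s_4 = Round(s_3, k_3) = 0xB6
s_5 = Round(s_4, k_4) = 0x1D
s_6 = Round(s_5, k_5) = 0xC7
s_7 = Round(s_6, k_6) = 0x3C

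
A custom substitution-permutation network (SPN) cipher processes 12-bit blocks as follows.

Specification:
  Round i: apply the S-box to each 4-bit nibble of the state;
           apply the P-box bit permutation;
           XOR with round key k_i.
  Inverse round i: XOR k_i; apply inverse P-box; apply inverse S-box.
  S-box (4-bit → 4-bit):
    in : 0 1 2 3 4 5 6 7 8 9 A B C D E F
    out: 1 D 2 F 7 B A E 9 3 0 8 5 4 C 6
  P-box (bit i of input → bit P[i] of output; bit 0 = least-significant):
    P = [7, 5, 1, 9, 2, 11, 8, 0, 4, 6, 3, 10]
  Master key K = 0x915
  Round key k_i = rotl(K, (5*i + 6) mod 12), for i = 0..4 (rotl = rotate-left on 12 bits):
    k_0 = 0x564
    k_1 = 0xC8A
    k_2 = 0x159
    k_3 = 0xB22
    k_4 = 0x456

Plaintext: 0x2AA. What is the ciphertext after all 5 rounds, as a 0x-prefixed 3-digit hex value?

s_0 = plaintext = 0x2AA
s_1 = Round(s_0, k_0) = 0x524
s_2 = Round(s_1, k_1) = 0x078
s_3 = Round(s_2, k_2) = 0xAC8
s_4 = Round(s_3, k_3) = 0x8A6
s_5 = Round(s_4, k_4) = 0x266

0x266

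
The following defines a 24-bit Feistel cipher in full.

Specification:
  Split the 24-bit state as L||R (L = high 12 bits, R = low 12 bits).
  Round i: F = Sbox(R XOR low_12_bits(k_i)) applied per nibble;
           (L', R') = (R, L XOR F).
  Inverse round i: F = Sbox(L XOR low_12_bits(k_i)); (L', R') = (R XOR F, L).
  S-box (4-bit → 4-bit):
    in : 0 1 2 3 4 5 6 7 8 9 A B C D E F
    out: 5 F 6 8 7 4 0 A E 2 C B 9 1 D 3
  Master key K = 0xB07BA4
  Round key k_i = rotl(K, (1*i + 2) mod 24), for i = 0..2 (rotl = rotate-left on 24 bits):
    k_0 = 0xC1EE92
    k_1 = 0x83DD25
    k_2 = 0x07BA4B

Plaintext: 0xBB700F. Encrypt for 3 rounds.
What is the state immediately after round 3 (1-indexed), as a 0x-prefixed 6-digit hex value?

s_0 = plaintext = 0xBB700F
s_1 = Round(s_0, k_0) = 0x00F696
s_2 = Round(s_1, k_1) = 0x696BB7
s_3 = Round(s_2, k_2) = 0xBB79AF

0xBB79AF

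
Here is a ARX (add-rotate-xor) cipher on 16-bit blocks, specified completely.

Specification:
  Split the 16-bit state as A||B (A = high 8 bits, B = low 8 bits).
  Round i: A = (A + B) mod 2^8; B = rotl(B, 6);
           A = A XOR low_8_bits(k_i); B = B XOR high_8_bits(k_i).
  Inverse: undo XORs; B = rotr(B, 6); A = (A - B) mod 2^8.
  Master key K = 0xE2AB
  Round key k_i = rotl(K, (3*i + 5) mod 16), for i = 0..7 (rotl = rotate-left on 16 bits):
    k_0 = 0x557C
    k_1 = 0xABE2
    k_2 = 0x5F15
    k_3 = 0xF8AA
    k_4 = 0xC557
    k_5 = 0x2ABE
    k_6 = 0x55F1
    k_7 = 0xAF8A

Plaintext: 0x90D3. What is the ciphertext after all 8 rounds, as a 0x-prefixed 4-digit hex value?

s_0 = plaintext = 0x90D3
s_1 = Round(s_0, k_0) = 0x1FA1
s_2 = Round(s_1, k_1) = 0x22C3
s_3 = Round(s_2, k_2) = 0xF0AF
s_4 = Round(s_3, k_3) = 0x3513
s_5 = Round(s_4, k_4) = 0x1F01
s_6 = Round(s_5, k_5) = 0x9E6A
s_7 = Round(s_6, k_6) = 0xF9CF
s_8 = Round(s_7, k_7) = 0x425C

0x425C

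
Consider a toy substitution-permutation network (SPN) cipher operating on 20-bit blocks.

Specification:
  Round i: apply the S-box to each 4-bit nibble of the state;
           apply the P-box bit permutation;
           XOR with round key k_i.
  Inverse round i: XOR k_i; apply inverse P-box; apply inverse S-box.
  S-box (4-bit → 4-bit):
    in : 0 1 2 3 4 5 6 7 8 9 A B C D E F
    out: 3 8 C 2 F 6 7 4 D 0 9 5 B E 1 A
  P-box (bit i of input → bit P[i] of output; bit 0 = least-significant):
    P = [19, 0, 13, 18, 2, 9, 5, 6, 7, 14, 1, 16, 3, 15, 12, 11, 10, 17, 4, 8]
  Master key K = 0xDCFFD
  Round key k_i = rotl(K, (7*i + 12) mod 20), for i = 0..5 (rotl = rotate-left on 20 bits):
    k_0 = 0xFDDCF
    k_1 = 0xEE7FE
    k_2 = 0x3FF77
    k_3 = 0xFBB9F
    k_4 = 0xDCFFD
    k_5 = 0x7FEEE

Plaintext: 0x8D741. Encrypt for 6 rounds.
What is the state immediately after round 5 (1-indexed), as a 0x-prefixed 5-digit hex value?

s_0 = plaintext = 0x8D741
s_1 = Round(s_0, k_0) = 0xB42B9
s_2 = Round(s_1, k_1) = 0xF7BC0
s_3 = Round(s_2, k_2) = 0x9ECB0
s_4 = Round(s_3, k_3) = 0x6FB32
s_5 = Round(s_4, k_4) = 0xB616F
s_6 = Round(s_5, k_5) = 0x268D3

0xB616F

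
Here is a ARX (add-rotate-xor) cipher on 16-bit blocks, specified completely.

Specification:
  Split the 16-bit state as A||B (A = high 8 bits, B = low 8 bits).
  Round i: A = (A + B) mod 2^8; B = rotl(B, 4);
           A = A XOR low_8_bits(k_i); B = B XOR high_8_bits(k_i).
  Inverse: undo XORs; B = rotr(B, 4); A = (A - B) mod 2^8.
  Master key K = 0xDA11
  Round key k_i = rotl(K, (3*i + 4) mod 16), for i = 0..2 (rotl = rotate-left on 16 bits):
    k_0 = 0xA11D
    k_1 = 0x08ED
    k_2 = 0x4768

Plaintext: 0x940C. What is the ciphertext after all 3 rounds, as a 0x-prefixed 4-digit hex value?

0x79A6

s_0 = plaintext = 0x940C
s_1 = Round(s_0, k_0) = 0xBD61
s_2 = Round(s_1, k_1) = 0xF31E
s_3 = Round(s_2, k_2) = 0x79A6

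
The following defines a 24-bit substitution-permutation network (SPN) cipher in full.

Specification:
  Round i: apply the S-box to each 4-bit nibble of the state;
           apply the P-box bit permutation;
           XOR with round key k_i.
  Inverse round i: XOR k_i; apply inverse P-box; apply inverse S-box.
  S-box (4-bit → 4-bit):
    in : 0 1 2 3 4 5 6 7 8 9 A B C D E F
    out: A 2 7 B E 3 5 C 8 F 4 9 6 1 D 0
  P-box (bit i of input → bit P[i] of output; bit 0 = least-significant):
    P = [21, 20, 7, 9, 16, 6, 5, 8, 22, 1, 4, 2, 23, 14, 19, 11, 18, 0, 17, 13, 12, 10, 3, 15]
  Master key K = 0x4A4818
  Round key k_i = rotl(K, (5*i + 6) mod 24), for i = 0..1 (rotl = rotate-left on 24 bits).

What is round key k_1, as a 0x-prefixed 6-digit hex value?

0x40C252

K = 0x4A4818
k_0 = rotl(K, (5*0+6) mod 24) = rotl(K, 6) = 0x920612
k_1 = rotl(K, (5*1+6) mod 24) = rotl(K, 11) = 0x40C252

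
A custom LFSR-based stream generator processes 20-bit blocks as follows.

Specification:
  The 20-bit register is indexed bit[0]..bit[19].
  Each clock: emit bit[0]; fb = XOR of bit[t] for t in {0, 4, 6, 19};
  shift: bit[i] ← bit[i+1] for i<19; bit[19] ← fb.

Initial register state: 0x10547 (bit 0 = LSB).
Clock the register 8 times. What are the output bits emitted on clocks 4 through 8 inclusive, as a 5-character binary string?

reg_0 = 0x10547
clock 1: out=1, reg = 0x082A3
clock 2: out=1, reg = 0x84151
clock 3: out=1, reg = 0x420A8
clock 4: out=0, reg = 0x21054
clock 5: out=0, reg = 0x1082A
clock 6: out=0, reg = 0x08415
clock 7: out=1, reg = 0x0420A
clock 8: out=0, reg = 0x02105

00010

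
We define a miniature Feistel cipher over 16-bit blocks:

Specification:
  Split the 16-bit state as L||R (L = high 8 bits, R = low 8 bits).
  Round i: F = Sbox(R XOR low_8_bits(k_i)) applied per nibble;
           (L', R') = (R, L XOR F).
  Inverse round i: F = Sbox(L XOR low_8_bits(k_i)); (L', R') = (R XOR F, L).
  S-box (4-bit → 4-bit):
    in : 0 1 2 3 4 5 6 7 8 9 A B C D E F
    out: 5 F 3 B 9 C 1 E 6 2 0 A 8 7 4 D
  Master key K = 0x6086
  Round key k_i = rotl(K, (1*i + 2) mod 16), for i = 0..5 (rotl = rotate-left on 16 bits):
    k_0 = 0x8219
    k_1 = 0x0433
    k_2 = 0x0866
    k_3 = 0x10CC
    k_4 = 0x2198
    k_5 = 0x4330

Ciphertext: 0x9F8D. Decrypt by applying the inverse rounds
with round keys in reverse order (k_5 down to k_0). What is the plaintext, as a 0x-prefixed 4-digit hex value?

s_0 = ciphertext = 0x9F8D
s_1 = InvRound(s_0, k_5) = 0x809F
s_2 = InvRound(s_1, k_4) = 0x6980
s_3 = InvRound(s_2, k_3) = 0x8C69
s_4 = InvRound(s_3, k_2) = 0x298C
s_5 = InvRound(s_4, k_1) = 0x7C29
s_6 = InvRound(s_5, k_0) = 0x357C

0x357C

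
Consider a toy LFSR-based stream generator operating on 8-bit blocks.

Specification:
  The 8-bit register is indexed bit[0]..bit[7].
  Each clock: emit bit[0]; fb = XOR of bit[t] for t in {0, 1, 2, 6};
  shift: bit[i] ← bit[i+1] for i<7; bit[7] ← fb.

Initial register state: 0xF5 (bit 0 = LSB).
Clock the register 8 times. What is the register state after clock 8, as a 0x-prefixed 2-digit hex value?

0xE5

reg_0 = 0xF5
clock 1: out=1, reg = 0xFA
clock 2: out=0, reg = 0x7D
clock 3: out=1, reg = 0xBE
clock 4: out=0, reg = 0x5F
clock 5: out=1, reg = 0x2F
clock 6: out=1, reg = 0x97
clock 7: out=1, reg = 0xCB
clock 8: out=1, reg = 0xE5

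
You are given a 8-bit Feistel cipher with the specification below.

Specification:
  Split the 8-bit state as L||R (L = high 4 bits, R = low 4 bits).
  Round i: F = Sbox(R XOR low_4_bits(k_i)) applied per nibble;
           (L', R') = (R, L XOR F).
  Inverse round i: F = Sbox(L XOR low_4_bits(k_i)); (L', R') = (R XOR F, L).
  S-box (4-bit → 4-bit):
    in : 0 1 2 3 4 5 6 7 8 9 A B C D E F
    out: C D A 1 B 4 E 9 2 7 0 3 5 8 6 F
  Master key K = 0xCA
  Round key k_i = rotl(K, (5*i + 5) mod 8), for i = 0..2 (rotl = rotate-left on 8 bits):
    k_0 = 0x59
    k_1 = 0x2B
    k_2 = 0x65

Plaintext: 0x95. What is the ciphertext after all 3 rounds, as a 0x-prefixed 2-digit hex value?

0xCB

s_0 = plaintext = 0x95
s_1 = Round(s_0, k_0) = 0x5C
s_2 = Round(s_1, k_1) = 0xCC
s_3 = Round(s_2, k_2) = 0xCB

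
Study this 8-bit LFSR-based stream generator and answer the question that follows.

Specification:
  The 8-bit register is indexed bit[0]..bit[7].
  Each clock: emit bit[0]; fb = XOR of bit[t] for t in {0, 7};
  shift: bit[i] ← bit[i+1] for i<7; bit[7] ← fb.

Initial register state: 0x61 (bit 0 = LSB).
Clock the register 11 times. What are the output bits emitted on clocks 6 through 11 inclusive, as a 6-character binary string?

reg_0 = 0x61
clock 1: out=1, reg = 0xB0
clock 2: out=0, reg = 0xD8
clock 3: out=0, reg = 0xEC
clock 4: out=0, reg = 0xF6
clock 5: out=0, reg = 0xFB
clock 6: out=1, reg = 0x7D
clock 7: out=1, reg = 0xBE
clock 8: out=0, reg = 0xDF
clock 9: out=1, reg = 0x6F
clock 10: out=1, reg = 0xB7
clock 11: out=1, reg = 0x5B

110111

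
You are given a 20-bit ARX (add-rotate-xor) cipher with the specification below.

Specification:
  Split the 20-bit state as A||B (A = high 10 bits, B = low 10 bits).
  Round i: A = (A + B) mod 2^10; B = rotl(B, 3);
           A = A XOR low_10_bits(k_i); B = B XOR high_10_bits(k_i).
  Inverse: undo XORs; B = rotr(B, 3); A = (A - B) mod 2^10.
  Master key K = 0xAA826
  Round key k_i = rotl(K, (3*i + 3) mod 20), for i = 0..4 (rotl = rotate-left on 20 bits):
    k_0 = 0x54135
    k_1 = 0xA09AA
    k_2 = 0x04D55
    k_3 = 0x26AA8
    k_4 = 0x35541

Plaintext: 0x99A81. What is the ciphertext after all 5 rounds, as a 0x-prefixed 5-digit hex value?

0xB98F1

s_0 = plaintext = 0x99A81
s_1 = Round(s_0, k_0) = 0x7495D
s_2 = Round(s_1, k_1) = 0xA1468
s_3 = Round(s_2, k_2) = 0xEE353
s_4 = Round(s_3, k_3) = 0x68E04
s_5 = Round(s_4, k_4) = 0xB98F1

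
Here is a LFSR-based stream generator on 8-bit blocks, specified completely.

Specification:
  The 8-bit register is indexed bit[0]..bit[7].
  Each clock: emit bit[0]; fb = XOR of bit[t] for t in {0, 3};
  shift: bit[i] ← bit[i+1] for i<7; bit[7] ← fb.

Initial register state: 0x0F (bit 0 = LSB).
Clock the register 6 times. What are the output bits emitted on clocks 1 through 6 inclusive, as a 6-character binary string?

reg_0 = 0x0F
clock 1: out=1, reg = 0x07
clock 2: out=1, reg = 0x83
clock 3: out=1, reg = 0xC1
clock 4: out=1, reg = 0xE0
clock 5: out=0, reg = 0x70
clock 6: out=0, reg = 0x38

111100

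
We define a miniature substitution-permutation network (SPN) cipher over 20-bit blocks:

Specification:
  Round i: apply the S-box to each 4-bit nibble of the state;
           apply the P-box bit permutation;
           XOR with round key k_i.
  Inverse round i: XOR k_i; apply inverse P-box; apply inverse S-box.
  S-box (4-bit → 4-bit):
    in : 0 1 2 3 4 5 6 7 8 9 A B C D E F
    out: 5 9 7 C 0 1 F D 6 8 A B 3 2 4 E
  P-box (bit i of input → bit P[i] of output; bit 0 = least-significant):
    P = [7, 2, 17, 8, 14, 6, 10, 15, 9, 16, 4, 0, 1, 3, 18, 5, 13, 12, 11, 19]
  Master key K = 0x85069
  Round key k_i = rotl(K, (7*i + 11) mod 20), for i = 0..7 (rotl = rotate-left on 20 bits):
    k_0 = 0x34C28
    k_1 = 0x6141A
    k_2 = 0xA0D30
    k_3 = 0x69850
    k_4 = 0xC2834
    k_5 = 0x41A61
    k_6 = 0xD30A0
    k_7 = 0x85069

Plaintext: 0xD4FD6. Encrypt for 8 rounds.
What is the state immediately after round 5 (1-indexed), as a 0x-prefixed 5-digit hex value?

0xDB701

s_0 = plaintext = 0xD4FD6
s_1 = Round(s_0, k_0) = 0x05DFD
s_2 = Round(s_1, k_1) = 0x7B85C
s_3 = Round(s_2, k_2) = 0x3658E
s_4 = Round(s_3, k_3) = 0x8963A
s_5 = Round(s_4, k_4) = 0xDB701
s_6 = Round(s_5, k_5) = 0x44DDA
s_7 = Round(s_6, k_6) = 0xC31E4
s_8 = Round(s_7, k_7) = 0xC6648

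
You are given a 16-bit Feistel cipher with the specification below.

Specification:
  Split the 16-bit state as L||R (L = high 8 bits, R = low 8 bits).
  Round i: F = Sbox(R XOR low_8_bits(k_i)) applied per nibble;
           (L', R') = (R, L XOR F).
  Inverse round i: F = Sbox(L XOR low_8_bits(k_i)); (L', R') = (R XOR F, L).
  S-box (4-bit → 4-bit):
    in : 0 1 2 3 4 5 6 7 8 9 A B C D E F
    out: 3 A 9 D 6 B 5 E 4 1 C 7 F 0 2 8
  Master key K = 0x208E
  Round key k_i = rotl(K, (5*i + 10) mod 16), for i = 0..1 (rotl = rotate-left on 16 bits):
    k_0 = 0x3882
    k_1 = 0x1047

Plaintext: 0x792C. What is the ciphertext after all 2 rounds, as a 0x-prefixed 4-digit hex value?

0xBBA3

s_0 = plaintext = 0x792C
s_1 = Round(s_0, k_0) = 0x2CBB
s_2 = Round(s_1, k_1) = 0xBBA3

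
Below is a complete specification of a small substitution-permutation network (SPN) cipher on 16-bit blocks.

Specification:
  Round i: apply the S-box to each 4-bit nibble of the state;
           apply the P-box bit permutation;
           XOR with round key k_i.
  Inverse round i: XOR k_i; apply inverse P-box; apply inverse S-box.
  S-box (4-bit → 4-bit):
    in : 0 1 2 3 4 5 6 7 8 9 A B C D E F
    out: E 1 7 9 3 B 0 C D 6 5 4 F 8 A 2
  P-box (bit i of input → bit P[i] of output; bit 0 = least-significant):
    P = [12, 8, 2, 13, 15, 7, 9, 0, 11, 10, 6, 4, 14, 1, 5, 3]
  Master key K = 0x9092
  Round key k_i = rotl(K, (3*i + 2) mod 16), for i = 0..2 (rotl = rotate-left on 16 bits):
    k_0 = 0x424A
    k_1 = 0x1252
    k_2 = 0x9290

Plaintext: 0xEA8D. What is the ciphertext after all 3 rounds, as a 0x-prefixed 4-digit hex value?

0x19EF

s_0 = plaintext = 0xEA8D
s_1 = Round(s_0, k_0) = 0xE801
s_2 = Round(s_1, k_1) = 0x0889
s_3 = Round(s_2, k_2) = 0x19EF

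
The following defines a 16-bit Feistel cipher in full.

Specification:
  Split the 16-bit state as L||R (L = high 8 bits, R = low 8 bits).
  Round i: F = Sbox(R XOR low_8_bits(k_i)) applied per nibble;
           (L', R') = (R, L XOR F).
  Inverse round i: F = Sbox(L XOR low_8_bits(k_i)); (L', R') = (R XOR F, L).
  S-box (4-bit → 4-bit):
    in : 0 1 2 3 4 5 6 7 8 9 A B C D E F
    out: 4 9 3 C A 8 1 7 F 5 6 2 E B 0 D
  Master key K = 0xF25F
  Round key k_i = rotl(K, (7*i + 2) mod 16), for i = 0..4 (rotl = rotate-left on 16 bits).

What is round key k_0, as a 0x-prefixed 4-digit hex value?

0xC97F

K = 0xF25F
k_0 = rotl(K, (7*0+2) mod 16) = rotl(K, 2) = 0xC97F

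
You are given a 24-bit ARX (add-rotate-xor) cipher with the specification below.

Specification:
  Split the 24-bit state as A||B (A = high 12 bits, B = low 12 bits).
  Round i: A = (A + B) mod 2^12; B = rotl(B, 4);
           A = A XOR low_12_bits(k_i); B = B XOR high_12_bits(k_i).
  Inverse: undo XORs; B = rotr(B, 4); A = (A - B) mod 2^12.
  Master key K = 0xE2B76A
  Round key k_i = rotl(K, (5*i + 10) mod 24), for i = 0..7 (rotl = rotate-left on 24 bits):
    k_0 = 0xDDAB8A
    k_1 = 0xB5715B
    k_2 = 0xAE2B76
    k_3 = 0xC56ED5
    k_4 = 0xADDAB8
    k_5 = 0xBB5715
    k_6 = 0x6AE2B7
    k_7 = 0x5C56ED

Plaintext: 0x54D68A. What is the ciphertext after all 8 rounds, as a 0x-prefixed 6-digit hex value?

s_0 = plaintext = 0x54D68A
s_1 = Round(s_0, k_0) = 0x05D57C
s_2 = Round(s_1, k_1) = 0x482C92
s_3 = Round(s_2, k_2) = 0xA623CE
s_4 = Round(s_3, k_3) = 0x0E50B5
s_5 = Round(s_4, k_4) = 0xB2218D
s_6 = Round(s_5, k_5) = 0xBBA364
s_7 = Round(s_6, k_6) = 0xDA90ED
s_8 = Round(s_7, k_7) = 0x87BB15

0x87BB15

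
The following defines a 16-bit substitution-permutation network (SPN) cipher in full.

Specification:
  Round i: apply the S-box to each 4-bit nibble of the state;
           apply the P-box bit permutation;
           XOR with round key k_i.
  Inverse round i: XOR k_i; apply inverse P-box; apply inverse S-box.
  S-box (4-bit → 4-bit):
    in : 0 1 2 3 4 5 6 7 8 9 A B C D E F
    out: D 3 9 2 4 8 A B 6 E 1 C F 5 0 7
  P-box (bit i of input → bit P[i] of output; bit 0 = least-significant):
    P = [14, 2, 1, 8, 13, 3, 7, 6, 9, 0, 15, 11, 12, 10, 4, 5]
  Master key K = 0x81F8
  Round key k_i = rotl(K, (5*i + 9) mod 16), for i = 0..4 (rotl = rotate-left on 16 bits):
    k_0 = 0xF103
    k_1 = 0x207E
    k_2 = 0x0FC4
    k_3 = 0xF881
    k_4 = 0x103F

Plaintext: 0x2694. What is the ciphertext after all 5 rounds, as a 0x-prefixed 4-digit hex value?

0x8D24

s_0 = plaintext = 0x2694
s_1 = Round(s_0, k_0) = 0xE9E8
s_2 = Round(s_1, k_1) = 0xA879
s_3 = Round(s_2, k_2) = 0xBE8B
s_4 = Round(s_3, k_3) = 0xF93B
s_5 = Round(s_4, k_4) = 0x8D24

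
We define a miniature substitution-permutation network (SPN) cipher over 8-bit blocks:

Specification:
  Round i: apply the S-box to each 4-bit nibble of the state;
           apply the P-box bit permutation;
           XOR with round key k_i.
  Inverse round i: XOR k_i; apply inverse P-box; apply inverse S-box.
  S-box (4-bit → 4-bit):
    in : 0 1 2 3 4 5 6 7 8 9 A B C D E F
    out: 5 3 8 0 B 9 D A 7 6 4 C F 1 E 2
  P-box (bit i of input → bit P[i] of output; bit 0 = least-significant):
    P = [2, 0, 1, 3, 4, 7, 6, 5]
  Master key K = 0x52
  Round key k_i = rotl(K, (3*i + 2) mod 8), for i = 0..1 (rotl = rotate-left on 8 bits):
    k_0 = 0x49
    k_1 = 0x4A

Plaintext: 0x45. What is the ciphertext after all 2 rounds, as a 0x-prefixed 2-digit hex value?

0xC6

s_0 = plaintext = 0x45
s_1 = Round(s_0, k_0) = 0xF5
s_2 = Round(s_1, k_1) = 0xC6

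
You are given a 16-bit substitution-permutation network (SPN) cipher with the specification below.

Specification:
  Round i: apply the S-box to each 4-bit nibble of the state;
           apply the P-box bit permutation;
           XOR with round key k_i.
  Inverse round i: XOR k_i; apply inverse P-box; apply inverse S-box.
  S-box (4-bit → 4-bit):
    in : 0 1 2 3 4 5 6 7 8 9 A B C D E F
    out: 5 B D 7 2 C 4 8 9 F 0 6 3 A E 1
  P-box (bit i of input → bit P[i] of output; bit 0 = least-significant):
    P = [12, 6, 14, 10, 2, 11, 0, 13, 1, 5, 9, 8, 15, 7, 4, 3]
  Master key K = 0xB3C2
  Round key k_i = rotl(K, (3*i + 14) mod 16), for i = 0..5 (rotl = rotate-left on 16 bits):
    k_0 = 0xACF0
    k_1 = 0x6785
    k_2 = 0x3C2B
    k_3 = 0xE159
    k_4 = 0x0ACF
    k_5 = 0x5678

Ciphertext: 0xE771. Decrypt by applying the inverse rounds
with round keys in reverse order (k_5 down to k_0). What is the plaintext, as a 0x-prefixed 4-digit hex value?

0x012A

s_0 = ciphertext = 0xE771
s_1 = InvRound(s_0, k_5) = 0x875F
s_2 = InvRound(s_1, k_4) = 0x3747
s_3 = InvRound(s_2, k_3) = 0x20F2
s_4 = InvRound(s_3, k_2) = 0xEAB1
s_5 = InvRound(s_4, k_1) = 0x0DC7
s_6 = InvRound(s_5, k_0) = 0x012A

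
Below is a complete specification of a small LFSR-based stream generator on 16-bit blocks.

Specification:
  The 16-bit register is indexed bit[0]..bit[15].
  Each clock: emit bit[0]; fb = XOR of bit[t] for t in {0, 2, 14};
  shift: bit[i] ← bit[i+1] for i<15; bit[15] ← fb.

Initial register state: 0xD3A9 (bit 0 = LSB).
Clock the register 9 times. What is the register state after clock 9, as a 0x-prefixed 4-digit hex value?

reg_0 = 0xD3A9
clock 1: out=1, reg = 0x69D4
clock 2: out=0, reg = 0x34EA
clock 3: out=0, reg = 0x1A75
clock 4: out=1, reg = 0x0D3A
clock 5: out=0, reg = 0x069D
clock 6: out=1, reg = 0x034E
clock 7: out=0, reg = 0x81A7
clock 8: out=1, reg = 0x40D3
clock 9: out=1, reg = 0x2069

0x2069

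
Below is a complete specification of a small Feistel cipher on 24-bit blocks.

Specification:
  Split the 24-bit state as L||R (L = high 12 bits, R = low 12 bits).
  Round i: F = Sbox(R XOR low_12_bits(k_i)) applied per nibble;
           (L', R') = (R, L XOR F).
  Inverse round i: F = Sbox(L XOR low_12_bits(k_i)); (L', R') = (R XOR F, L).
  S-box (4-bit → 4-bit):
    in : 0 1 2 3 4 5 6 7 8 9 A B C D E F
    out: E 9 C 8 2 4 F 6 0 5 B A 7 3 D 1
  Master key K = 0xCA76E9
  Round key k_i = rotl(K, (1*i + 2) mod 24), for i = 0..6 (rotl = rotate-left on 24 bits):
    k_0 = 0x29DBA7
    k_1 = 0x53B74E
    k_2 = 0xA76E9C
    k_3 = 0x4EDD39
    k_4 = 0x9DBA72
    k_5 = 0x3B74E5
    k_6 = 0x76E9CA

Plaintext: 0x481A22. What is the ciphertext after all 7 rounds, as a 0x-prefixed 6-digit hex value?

0xA67802

s_0 = plaintext = 0x481A22
s_1 = Round(s_0, k_0) = 0xA22D85
s_2 = Round(s_1, k_1) = 0xD85158
s_3 = Round(s_2, k_2) = 0x158CF7
s_4 = Round(s_3, k_3) = 0xCF7825
s_5 = Round(s_4, k_4) = 0x8250B1
s_6 = Round(s_5, k_5) = 0x0B1A67
s_7 = Round(s_6, k_6) = 0xA67802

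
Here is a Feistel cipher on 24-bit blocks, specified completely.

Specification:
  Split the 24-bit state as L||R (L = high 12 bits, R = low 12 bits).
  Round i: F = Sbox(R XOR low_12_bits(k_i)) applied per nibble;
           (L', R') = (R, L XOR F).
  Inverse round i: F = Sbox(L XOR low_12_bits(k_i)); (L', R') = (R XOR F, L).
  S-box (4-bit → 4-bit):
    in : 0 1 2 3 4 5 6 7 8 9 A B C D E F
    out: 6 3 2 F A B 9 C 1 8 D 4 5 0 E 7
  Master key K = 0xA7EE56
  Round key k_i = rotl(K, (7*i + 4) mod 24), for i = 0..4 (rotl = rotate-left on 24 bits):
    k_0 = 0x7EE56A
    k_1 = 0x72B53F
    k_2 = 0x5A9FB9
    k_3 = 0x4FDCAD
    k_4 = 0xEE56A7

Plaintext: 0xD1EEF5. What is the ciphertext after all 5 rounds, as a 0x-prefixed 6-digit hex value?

0xC6BE47

s_0 = plaintext = 0xD1EEF5
s_1 = Round(s_0, k_0) = 0xEF5999
s_2 = Round(s_1, k_1) = 0x999B2C
s_3 = Round(s_2, k_2) = 0xB2C312
s_4 = Round(s_3, k_3) = 0x312C6B
s_5 = Round(s_4, k_4) = 0xC6BE47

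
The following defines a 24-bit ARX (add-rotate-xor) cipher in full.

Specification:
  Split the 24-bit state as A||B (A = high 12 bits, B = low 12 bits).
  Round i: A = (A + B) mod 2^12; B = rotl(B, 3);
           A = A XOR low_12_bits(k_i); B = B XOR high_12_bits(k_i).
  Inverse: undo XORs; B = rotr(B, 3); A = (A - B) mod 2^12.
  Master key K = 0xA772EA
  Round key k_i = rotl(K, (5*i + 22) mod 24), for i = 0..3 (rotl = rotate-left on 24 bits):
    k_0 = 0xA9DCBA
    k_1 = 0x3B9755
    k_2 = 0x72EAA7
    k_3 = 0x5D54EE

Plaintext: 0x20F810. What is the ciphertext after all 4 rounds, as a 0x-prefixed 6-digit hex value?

0xA691AB

s_0 = plaintext = 0x20F810
s_1 = Round(s_0, k_0) = 0x6A5A19
s_2 = Round(s_1, k_1) = 0x7EB374
s_3 = Round(s_2, k_2) = 0x1F8C8F
s_4 = Round(s_3, k_3) = 0xA691AB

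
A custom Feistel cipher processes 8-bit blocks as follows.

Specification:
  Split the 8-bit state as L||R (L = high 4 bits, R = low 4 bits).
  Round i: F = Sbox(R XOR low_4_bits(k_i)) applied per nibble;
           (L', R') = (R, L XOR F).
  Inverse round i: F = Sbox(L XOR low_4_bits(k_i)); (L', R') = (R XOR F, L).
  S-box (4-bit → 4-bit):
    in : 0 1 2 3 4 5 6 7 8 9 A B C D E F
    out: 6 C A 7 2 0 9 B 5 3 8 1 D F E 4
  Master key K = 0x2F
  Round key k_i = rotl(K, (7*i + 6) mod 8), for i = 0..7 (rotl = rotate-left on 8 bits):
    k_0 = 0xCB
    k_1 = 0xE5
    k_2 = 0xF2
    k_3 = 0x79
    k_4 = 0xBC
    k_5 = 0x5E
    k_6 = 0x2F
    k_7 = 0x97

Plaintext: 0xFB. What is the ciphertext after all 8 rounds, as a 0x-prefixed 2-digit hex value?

0xFE

s_0 = plaintext = 0xFB
s_1 = Round(s_0, k_0) = 0xB9
s_2 = Round(s_1, k_1) = 0x96
s_3 = Round(s_2, k_2) = 0x6B
s_4 = Round(s_3, k_3) = 0xBC
s_5 = Round(s_4, k_4) = 0xCD
s_6 = Round(s_5, k_5) = 0xDB
s_7 = Round(s_6, k_6) = 0xBF
s_8 = Round(s_7, k_7) = 0xFE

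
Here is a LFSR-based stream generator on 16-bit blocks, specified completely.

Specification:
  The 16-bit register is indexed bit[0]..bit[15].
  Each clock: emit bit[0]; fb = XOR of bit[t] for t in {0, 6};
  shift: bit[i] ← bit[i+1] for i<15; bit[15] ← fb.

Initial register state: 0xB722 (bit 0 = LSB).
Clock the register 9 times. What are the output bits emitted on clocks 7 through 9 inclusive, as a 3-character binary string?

001

reg_0 = 0xB722
clock 1: out=0, reg = 0x5B91
clock 2: out=1, reg = 0xADC8
clock 3: out=0, reg = 0xD6E4
clock 4: out=0, reg = 0xEB72
clock 5: out=0, reg = 0xF5B9
clock 6: out=1, reg = 0xFADC
clock 7: out=0, reg = 0xFD6E
clock 8: out=0, reg = 0xFEB7
clock 9: out=1, reg = 0xFF5B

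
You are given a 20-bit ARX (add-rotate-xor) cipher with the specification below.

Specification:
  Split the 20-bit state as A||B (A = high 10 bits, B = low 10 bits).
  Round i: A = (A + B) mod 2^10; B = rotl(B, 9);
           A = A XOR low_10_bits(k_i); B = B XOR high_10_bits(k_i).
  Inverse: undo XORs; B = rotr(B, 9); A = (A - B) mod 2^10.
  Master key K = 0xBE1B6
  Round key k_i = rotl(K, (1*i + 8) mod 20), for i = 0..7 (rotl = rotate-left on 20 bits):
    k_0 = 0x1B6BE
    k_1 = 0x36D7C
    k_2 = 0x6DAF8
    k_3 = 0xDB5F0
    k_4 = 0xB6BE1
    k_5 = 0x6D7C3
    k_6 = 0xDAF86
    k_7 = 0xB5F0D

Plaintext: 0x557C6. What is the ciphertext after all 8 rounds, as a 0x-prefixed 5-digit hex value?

0xBE92F

s_0 = plaintext = 0x557C6
s_1 = Round(s_0, k_0) = 0xE958E
s_2 = Round(s_1, k_1) = 0x13C1C
s_3 = Round(s_2, k_2) = 0xA4DB8
s_4 = Round(s_3, k_3) = 0x6EFB1
s_5 = Round(s_4, k_4) = 0xA3502
s_6 = Round(s_5, k_5) = 0x13134
s_7 = Round(s_6, k_6) = 0x81BF1
s_8 = Round(s_7, k_7) = 0xBE92F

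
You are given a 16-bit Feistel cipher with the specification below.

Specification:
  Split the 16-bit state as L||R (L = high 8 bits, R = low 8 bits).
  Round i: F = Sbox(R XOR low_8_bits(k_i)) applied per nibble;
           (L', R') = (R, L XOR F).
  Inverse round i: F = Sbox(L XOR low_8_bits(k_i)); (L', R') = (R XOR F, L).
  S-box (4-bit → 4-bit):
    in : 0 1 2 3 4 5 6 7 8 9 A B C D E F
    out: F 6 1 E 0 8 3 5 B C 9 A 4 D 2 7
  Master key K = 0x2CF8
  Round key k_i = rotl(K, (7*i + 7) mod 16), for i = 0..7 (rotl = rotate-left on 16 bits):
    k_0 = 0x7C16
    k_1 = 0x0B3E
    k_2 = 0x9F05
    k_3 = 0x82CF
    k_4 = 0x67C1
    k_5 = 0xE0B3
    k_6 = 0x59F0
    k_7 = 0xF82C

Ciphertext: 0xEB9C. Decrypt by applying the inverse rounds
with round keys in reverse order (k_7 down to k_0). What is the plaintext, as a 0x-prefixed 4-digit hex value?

0x9A49

s_0 = ciphertext = 0xEB9C
s_1 = InvRound(s_0, k_7) = 0xD9EB
s_2 = InvRound(s_1, k_6) = 0xF7D9
s_3 = InvRound(s_2, k_5) = 0xD9F7
s_4 = InvRound(s_3, k_4) = 0x9CD9
s_5 = InvRound(s_4, k_3) = 0x579C
s_6 = InvRound(s_5, k_2) = 0x1D57
s_7 = InvRound(s_6, k_1) = 0x491D
s_8 = InvRound(s_7, k_0) = 0x9A49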